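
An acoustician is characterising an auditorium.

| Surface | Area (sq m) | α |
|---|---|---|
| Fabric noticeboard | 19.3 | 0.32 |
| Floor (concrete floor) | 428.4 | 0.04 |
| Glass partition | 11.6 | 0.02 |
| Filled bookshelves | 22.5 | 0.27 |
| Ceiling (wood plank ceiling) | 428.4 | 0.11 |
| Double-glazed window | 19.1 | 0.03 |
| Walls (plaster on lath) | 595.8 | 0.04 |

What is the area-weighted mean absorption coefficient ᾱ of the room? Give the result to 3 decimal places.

Total surface area S = 1525.1 sq m.
A = 19.3*0.32 + 428.4*0.04 + 11.6*0.02 + 22.5*0.27 + 428.4*0.11 + 19.1*0.03 + 595.8*0.04 = 101.148 sabins.
ᾱ = 101.148 / 1525.1 = 0.066.

0.066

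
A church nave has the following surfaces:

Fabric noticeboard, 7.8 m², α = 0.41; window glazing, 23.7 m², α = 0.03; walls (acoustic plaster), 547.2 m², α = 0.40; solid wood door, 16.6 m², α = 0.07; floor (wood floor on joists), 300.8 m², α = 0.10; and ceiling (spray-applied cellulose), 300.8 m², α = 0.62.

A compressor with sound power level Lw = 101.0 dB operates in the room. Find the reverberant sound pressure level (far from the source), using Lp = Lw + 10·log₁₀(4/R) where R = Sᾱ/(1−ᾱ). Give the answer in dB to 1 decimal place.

A = 440.527 sabins; S = 1196.9 m².
ᾱ = 440.527/1196.9 = 0.3681; R = Sᾱ/(1−ᾱ) = 440.527/(1−0.3681) = 697.147 m².
Lp = 101.0 + 10·log₁₀(4/697.147) = 101.0 + (-22.41) = 78.6 dB.

78.6 dB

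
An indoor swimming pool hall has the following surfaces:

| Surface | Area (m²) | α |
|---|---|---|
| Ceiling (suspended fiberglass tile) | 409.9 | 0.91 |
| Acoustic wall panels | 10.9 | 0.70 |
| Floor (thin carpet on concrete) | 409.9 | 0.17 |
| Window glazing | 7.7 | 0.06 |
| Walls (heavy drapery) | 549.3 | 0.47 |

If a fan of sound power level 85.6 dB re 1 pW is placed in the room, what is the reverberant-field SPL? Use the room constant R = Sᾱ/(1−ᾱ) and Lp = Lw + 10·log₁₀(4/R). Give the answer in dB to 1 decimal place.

60.0 dB

A = 708.955 sabins; S = 1387.7 m².
ᾱ = 708.955/1387.7 = 0.5109; R = Sᾱ/(1−ᾱ) = 708.955/(1−0.5109) = 1449.509 m².
Lp = Lw + 10 log₁₀(4/R) = 85.6 -25.59 = 60.0 dB.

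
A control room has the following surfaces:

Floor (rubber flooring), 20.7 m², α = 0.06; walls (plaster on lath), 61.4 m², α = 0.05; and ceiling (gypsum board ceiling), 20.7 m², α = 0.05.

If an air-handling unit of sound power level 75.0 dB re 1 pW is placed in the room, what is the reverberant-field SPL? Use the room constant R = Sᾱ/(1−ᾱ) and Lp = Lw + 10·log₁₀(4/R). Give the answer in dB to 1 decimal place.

73.5 dB

A = 5.347 sabins; S = 102.8 m².
ᾱ = 0.0520, so room constant R = A/(1−ᾱ) = 5.640 m².
Lp = 75.0 + 10·log₁₀(4/5.640) = 75.0 + (-1.49) = 73.5 dB.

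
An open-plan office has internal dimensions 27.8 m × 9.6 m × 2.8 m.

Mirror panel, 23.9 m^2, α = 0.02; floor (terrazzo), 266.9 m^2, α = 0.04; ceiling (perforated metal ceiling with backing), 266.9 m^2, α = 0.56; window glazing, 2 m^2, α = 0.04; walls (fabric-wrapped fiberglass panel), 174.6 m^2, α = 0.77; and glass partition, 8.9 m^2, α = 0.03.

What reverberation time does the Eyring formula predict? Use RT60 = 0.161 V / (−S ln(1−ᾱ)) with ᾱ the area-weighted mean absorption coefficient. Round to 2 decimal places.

Total surface area S = 23.9 + 266.9 + 266.9 + 2 + 174.6 + 8.9 = 743.2 m^2.
Absorption A = 23.9×0.02 + 266.9×0.04 + 266.9×0.56 + 2×0.04 + 174.6×0.77 + 8.9×0.03 = 295.407 sabins.
ᾱ = 295.407 / 743.2 = 0.3975.
Eyring denominator: −S ln(1−ᾱ) = 376.555.
V = 27.8 × 9.6 × 2.8 = 747.264 m³.
T = 0.161·V/[−S·ln(1−ᾱ)] = 0.161·747.264/376.555 = 0.32 s.

0.32 s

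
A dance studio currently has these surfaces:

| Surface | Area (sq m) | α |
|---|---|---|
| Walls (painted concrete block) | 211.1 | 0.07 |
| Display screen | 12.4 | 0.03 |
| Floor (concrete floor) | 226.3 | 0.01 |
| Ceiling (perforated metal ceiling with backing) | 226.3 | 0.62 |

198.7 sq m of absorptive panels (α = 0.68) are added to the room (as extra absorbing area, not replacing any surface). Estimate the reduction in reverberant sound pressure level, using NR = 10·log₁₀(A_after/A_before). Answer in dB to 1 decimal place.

Summing Sᵢαᵢ: 14.777 + 0.372 + 2.263 + 140.306 → A_before = 157.718 sabins.
Treatment contributes 198.7·0.68 = 135.116 sabins.
A_after = 157.718 + 135.116 = 292.834 sabins.
NR = 10·log₁₀(292.834/157.718) = 2.7 dB.

2.7 dB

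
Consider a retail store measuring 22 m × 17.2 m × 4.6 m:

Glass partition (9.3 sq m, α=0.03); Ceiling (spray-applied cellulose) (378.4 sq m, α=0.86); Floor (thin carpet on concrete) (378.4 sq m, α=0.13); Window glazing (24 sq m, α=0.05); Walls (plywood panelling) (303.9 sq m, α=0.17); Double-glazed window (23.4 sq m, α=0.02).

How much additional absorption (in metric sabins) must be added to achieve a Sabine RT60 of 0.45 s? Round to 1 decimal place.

194.5 sabins

A₁ = Σ Sᵢαᵢ = 9.3*0.03 + 378.4*0.86 + 378.4*0.13 + 24*0.05 + 303.9*0.17 + 23.4*0.02 = 428.226 sabins.
Target A₂ = 0.161·1740.64/0.45 = 622.762 sabins (V = 1740.64 m³).
Shortfall: 622.762 − 428.226 = 194.5 sabins.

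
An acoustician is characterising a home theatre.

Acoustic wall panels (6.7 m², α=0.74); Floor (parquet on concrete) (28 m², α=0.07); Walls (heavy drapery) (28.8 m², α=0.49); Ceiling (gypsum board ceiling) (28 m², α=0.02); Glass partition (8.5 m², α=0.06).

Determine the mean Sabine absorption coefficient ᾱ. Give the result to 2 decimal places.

S = Σ Sᵢ = 6.7 + 28 + 28.8 + 28 + 8.5 = 100.0 m².
Σ(Sᵢαᵢ) = 6.7*0.74 + 28*0.07 + 28.8*0.49 + 28*0.02 + 8.5*0.06 = 22.100.
ᾱ = A/S = 0.22.

0.22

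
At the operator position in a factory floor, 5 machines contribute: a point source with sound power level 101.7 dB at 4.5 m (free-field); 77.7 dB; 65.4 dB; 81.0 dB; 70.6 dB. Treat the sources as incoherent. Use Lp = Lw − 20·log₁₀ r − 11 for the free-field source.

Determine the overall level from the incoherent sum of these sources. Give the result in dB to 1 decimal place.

84.1 dB

Source at 4.5 m: Lp = 101.7 − 20·log₁₀(4.5) − 11 = 77.6 dB.
Σ 10^(Lᵢ/10) = 2.573e+08.
Combined level = 10 log₁₀(2.573e+08) = 84.1 dB.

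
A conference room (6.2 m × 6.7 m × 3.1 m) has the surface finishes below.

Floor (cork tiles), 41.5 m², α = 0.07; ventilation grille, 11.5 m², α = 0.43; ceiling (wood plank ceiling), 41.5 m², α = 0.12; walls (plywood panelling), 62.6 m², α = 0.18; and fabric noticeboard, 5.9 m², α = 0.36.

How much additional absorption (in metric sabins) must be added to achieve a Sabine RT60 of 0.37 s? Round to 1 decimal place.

A₁ = Σ Sᵢαᵢ = 41.5·0.07 + 11.5·0.43 + 41.5·0.12 + 62.6·0.18 + 5.9·0.36 = 26.222 sabins.
For T = 0.37 s, need A₂ = 0.161·V/T = 0.161·128.774/0.37 = 56.034 sabins.
Additional absorption ΔA = 56.034 − 26.222 = 29.8 sabins.

29.8 sabins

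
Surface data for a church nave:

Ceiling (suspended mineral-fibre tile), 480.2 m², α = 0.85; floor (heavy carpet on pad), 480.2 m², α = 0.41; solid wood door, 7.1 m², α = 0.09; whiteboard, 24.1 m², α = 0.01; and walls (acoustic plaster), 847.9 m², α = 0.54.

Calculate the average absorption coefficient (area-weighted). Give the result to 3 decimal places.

0.578

S = Σ Sᵢ = 480.2 + 480.2 + 7.1 + 24.1 + 847.9 = 1839.5 m².
Σ(Sᵢαᵢ) = 480.2*0.85 + 480.2*0.41 + 7.1*0.09 + 24.1*0.01 + 847.9*0.54 = 1063.798.
ᾱ = 1063.798 / 1839.5 = 0.578.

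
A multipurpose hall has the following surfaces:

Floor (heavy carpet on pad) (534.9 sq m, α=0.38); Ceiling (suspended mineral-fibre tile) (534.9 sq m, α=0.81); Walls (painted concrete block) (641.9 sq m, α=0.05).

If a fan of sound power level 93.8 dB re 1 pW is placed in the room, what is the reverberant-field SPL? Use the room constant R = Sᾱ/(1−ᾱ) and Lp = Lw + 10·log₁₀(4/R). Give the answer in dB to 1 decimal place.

69.4 dB

Σ(Sᵢαᵢ) = 534.9×0.38 + 534.9×0.81 + 641.9×0.05 = 668.626; total area S = 1711.7 sq m.
ᾱ = 0.3906, so room constant R = A/(1−ᾱ) = 1097.187 sq m.
Lp = 93.8 + 10·log₁₀(4/1097.187) = 93.8 + (-24.38) = 69.4 dB.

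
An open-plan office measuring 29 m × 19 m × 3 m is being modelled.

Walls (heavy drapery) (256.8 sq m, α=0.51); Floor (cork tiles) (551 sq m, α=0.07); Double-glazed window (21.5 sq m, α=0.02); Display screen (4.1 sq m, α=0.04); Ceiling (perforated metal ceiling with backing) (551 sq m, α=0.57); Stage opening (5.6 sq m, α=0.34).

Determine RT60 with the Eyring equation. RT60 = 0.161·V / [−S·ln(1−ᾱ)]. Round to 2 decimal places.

0.44 s

Total surface area S = 256.8 + 551 + 21.5 + 4.1 + 551 + 5.6 = 1390.0 sq m.
Absorption A = 256.8×0.51 + 551×0.07 + 21.5×0.02 + 4.1×0.04 + 551×0.57 + 5.6×0.34 = 486.106 sabins.
ᾱ = 486.106 / 1390.0 = 0.3497.
−S·ln(1−ᾱ) = −1390.0 × ln(1 − 0.3497) = 598.147.
V = 29 × 19 × 3 = 1653 m³.
T = 0.161·V/[−S·ln(1−ᾱ)] = 0.161·1653/598.147 = 0.44 s.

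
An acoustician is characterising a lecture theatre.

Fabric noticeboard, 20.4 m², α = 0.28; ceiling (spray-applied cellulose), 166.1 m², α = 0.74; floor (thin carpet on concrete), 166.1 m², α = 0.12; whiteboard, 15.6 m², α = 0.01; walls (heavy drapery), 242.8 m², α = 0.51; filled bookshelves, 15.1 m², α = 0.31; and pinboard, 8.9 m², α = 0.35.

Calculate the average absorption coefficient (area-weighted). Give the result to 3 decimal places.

Total surface area S = 635.0 m².
A = 20.4*0.28 + 166.1*0.74 + 166.1*0.12 + 15.6*0.01 + 242.8*0.51 + 15.1*0.31 + 8.9*0.35 = 280.338 sabins.
ᾱ = 280.338 / 635.0 = 0.441.

0.441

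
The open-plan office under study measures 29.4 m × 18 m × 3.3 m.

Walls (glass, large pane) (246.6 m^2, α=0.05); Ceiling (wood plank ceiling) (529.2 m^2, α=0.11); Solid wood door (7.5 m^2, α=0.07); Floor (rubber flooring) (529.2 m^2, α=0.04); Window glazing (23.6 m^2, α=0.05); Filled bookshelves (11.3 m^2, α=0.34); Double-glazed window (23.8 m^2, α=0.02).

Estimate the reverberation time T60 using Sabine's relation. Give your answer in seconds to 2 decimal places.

2.88 s

Summing Sᵢαᵢ: 12.330 + 58.212 + 0.525 + 21.168 + 1.180 + 3.842 + 0.476 → A = 97.733 sabins.
V = 29.4·18·3.3 = 1746.36 m³.
RT60 = 0.161 · V / A = 0.161 × 1746.36 / 97.733 = 2.88 s.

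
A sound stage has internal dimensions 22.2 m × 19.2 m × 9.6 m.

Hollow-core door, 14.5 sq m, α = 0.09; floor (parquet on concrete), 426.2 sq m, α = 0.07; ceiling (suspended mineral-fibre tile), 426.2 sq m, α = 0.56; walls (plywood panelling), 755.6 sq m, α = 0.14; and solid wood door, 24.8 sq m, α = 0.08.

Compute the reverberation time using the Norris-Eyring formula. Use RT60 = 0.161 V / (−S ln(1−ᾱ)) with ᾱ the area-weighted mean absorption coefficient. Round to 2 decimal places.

S = Σ Sᵢ = 1647.3 sq m.
Absorption A = 14.5×0.09 + 426.2×0.07 + 426.2×0.56 + 755.6×0.14 + 24.8×0.08 = 377.579 sabins.
Mean coefficient ᾱ = A/S = 0.2292.
Eyring denominator: −S ln(1−ᾱ) = 428.836.
V = 22.2 × 19.2 × 9.6 = 4091.904 m³.
T = 0.161·V/[−S·ln(1−ᾱ)] = 0.161·4091.904/428.836 = 1.54 s.

1.54 sec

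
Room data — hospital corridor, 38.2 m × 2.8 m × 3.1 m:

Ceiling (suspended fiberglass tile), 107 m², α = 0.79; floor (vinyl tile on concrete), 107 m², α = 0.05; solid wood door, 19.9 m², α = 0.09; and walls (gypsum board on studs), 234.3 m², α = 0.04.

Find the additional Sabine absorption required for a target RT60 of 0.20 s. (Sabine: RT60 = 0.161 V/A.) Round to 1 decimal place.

165.9 sabins

A₁ = Σ Sᵢαᵢ = 107×0.79 + 107×0.05 + 19.9×0.09 + 234.3×0.04 = 101.043 sabins.
For T = 0.20 s, need A₂ = 0.161·V/T = 0.161·331.576/0.20 = 266.919 sabins.
ΔA = A₂ − A₁ = 266.919 − 101.043 = 165.9 sabins.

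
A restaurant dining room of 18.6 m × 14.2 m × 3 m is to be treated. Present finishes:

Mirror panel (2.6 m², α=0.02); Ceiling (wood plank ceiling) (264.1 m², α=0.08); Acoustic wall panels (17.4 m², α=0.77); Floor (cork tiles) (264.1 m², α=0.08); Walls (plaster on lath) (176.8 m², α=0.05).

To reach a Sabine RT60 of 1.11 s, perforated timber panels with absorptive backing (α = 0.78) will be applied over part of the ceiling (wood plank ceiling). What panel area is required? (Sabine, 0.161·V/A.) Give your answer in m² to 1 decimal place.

72.0

Total absorption A₁ = 2.6*0.02 + 264.1*0.08 + 17.4*0.77 + 264.1*0.08 + 176.8*0.05
  = 0.052 + 21.128 + 13.398 + 21.128 + 8.840 = 64.546 m² sabins.
Required A₂ = 0.161·792.36/1.11 = 114.928 sabins.
ΔA needed = 114.928 − 64.546 = 50.382 sabins.
Net gain per m²: Δα = 0.78 − 0.08 = 0.70.
Area = ΔA/Δα = 50.382/0.70 = 72.0 m².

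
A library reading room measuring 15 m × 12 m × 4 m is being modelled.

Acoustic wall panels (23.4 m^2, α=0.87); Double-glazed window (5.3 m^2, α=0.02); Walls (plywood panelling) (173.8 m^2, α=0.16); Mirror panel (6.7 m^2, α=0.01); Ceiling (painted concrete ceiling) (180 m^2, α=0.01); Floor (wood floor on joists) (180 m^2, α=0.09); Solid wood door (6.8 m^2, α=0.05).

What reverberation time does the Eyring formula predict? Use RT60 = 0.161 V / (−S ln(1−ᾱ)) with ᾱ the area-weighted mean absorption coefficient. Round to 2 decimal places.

1.64 s

Total surface area S = 23.4 + 5.3 + 173.8 + 6.7 + 180 + 180 + 6.8 = 576.0 m^2.
Σ(Sᵢαᵢ) = 23.4×0.87 + 5.3×0.02 + 173.8×0.16 + 6.7×0.01 + 180×0.01 + 180×0.09 + 6.8×0.05 = 66.679.
ᾱ = 66.679 / 576.0 = 0.1158.
−S·ln(1−ᾱ) = −576.0 × ln(1 − 0.1158) = 70.889.
V = 15 × 12 × 4 = 720 m³.
T = 0.161·V/[−S·ln(1−ᾱ)] = 0.161·720/70.889 = 1.64 s.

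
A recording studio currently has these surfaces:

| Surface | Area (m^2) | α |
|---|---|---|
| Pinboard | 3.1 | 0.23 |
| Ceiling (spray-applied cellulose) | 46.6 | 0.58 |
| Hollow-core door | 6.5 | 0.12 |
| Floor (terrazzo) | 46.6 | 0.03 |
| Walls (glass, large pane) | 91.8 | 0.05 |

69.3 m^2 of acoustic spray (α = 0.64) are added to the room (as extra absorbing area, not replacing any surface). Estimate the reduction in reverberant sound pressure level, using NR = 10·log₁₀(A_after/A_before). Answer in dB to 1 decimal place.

Summing Sᵢαᵢ: 0.713 + 27.028 + 0.780 + 1.398 + 4.590 → A_before = 34.509 sabins.
Added absorption = 69.3 × 0.64 = 44.352 sabins.
A_after = 34.509 + 44.352 = 78.861 sabins.
Reduction = 10 log₁₀(A_after/A_before) = 10 log₁₀(2.2852) = 3.6 dB.

3.6 dB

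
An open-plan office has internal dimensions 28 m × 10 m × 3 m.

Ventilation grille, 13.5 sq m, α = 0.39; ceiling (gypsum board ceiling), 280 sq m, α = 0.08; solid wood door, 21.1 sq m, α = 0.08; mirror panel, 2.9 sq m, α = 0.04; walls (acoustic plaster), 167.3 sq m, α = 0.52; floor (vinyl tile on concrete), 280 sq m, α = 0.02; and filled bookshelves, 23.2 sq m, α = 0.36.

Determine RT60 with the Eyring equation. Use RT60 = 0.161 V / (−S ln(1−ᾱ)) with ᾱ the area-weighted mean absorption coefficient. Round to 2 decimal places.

0.95 seconds

Total surface area S = 13.5 + 280 + 21.1 + 2.9 + 167.3 + 280 + 23.2 = 788.0 sq m.
Absorption A = 13.5×0.39 + 280×0.08 + 21.1×0.08 + 2.9×0.04 + 167.3×0.52 + 280×0.02 + 23.2×0.36 = 130.417 sabins.
Mean coefficient ᾱ = A/S = 0.1655.
−S·ln(1−ᾱ) = −788.0 × ln(1 − 0.1655) = 142.567.
V = 28 × 10 × 3 = 840 m³.
T = 0.161·V/[−S·ln(1−ᾱ)] = 0.161·840/142.567 = 0.95 s.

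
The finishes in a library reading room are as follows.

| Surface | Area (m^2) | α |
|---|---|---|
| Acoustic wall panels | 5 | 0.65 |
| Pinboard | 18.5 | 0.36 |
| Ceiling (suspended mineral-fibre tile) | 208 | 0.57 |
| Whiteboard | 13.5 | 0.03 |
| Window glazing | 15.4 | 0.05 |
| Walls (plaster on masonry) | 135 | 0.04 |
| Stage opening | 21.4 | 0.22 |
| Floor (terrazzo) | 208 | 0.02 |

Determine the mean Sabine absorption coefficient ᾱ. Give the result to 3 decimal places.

0.230

S = Σ Sᵢ = 5 + 18.5 + 208 + 13.5 + 15.4 + 135 + 21.4 + 208 = 624.8 m^2.
Σ(Sᵢαᵢ) = 5*0.65 + 18.5*0.36 + 208*0.57 + 13.5*0.03 + 15.4*0.05 + 135*0.04 + 21.4*0.22 + 208*0.02 = 143.913.
ᾱ = A/S = 0.230.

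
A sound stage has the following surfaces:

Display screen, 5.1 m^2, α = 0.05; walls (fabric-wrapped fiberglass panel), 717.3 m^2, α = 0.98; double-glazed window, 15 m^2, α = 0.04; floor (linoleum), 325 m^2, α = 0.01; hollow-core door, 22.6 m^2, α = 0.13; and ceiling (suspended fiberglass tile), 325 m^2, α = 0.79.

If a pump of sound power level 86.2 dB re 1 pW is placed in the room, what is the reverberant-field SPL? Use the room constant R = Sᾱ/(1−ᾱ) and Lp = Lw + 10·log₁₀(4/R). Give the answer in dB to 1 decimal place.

Σ(Sᵢαᵢ) = 5.1·0.05 + 717.3·0.98 + 15·0.04 + 325·0.01 + 22.6·0.13 + 325·0.79 = 966.747; total area S = 1410.0 m^2.
ᾱ = 0.6856, so room constant R = A/(1−ᾱ) = 3074.895 m^2.
Lp = Lw + 10 log₁₀(4/R) = 86.2 -28.86 = 57.3 dB.

57.3 dB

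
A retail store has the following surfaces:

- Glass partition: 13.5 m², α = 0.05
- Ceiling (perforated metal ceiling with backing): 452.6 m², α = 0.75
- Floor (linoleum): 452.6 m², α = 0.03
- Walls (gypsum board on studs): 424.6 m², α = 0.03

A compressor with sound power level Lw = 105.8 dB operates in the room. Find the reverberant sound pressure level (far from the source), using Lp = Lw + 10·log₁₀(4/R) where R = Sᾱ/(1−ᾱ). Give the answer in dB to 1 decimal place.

84.8 dB

A = 366.441 sabins; S = 1343.3 m².
ᾱ = 0.2728, so room constant R = A/(1−ᾱ) = 503.907 m².
Lp = 105.8 + 10·log₁₀(4/503.907) = 105.8 + (-21.00) = 84.8 dB.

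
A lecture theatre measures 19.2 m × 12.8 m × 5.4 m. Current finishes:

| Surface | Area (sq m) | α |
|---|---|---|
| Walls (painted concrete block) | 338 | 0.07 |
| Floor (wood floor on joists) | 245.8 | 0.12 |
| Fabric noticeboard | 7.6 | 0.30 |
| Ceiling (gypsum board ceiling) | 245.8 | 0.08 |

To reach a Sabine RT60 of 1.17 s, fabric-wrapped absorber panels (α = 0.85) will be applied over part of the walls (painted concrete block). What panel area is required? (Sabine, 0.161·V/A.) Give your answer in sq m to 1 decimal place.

A₁ = Σ Sᵢαᵢ = 338·0.07 + 245.8·0.12 + 7.6·0.30 + 245.8·0.08 = 75.100 sabins.
V = 1327.104 m³. Target absorption A₂ = 0.161 × 1327.104 / 1.17 = 182.619 sabins.
ΔA needed = 182.619 − 75.100 = 107.519 sabins.
Each sq m of panel replacing the walls (painted concrete block) adds (0.85 − 0.07) = 0.78 sabins.
Panel area = 107.519 / 0.78 = 137.8 sq m.

137.8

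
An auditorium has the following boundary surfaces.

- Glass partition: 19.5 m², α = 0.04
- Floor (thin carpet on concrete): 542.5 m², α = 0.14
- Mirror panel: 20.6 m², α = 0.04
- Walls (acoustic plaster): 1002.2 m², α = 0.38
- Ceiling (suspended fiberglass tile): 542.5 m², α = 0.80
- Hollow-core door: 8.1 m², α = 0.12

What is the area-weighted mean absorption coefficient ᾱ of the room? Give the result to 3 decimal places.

0.418

Total surface area S = 2135.4 m².
Weighted sum Σ Sα = 893.362.
ᾱ = A/S = 0.418.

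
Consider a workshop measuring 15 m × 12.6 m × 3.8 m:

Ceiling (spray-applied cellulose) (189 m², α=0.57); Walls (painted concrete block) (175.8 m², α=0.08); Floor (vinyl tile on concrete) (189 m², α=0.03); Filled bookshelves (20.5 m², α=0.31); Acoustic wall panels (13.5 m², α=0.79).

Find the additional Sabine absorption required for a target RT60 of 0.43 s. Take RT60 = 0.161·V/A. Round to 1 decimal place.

124.4 sabins

Summing Sᵢαᵢ: 107.730 + 14.064 + 5.670 + 6.355 + 10.665 → A₁ = 144.484 sabins.
For T = 0.43 s, need A₂ = 0.161·V/T = 0.161·718.2/0.43 = 268.907 sabins.
Additional absorption ΔA = 268.907 − 144.484 = 124.4 sabins.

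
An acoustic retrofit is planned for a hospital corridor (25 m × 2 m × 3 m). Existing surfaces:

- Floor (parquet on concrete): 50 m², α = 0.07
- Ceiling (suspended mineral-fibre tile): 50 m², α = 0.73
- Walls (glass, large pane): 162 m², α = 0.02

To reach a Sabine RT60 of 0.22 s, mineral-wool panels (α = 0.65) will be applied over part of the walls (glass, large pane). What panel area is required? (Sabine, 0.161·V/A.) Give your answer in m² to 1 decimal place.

Summing Sᵢαᵢ: 3.500 + 36.500 + 3.240 → A₁ = 43.240 sabins.
Required A₂ = 0.161·150/0.22 = 109.773 sabins.
Absorption to add: 109.773 − 43.240 = 66.533 sabins.
Each m² of panel replacing the walls (glass, large pane) adds (0.65 − 0.02) = 0.63 sabins.
Area = ΔA/Δα = 66.533/0.63 = 105.6 m².

105.6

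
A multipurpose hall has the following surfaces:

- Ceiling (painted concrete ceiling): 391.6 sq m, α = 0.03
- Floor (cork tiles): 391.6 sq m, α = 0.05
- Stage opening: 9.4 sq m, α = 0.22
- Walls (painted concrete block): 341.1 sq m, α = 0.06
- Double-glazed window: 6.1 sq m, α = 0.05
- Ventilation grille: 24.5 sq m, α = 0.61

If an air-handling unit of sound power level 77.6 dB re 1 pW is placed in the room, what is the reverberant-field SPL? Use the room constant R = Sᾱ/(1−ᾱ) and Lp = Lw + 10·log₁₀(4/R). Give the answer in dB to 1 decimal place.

65.0 dB

A = 69.112 sabins; S = 1164.3 sq m.
ᾱ = 0.0594, so room constant R = A/(1−ᾱ) = 73.477 sq m.
Lp = 77.6 + 10·log₁₀(4/73.477) = 77.6 + (-12.64) = 65.0 dB.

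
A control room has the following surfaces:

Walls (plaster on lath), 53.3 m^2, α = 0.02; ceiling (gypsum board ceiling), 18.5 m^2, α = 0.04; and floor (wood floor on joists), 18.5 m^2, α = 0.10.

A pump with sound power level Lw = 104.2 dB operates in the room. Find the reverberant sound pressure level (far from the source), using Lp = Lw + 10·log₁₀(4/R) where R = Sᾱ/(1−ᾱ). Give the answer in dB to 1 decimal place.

Σ(Sᵢαᵢ) = 53.3×0.02 + 18.5×0.04 + 18.5×0.10 = 3.656; total area S = 90.3 m^2.
ᾱ = 3.656/90.3 = 0.0405; R = Sᾱ/(1−ᾱ) = 3.656/(1−0.0405) = 3.810 m^2.
Lp = 104.2 + 10·log₁₀(4/3.810) = 104.2 + (0.21) = 104.4 dB.

104.4 dB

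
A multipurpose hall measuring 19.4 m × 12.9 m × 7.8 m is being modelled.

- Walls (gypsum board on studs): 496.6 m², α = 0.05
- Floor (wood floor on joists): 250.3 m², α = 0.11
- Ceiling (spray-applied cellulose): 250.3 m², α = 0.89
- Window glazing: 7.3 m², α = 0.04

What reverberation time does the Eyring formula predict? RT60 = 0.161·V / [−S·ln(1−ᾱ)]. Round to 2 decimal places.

0.98 s

Total surface area S = 496.6 + 250.3 + 250.3 + 7.3 = 1004.5 m².
Σ(Sᵢαᵢ) = 496.6·0.05 + 250.3·0.11 + 250.3·0.89 + 7.3·0.04 = 275.422.
ᾱ = 275.422 / 1004.5 = 0.2742.
Eyring denominator: −S ln(1−ᾱ) = 321.923.
V = 19.4 × 12.9 × 7.8 = 1952.028 m³.
T = 0.161·V/[−S·ln(1−ᾱ)] = 0.161·1952.028/321.923 = 0.98 s.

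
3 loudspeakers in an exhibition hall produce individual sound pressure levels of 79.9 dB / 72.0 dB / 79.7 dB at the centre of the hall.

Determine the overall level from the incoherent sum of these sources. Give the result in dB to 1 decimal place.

Converting to relative power and adding: 10^(79.9/10) + 10^(72.0/10) + 10^(79.7/10) = 2.069e+08.
Combined level = 10 log₁₀(2.069e+08) = 83.2 dB.

83.2 dB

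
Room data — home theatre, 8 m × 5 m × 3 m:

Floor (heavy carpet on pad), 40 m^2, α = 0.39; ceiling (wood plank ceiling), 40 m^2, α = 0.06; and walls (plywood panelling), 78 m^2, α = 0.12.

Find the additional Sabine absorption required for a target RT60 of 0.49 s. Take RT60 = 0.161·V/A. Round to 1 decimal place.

Equivalent absorption area: A₁ = 40*0.39 + 40*0.06 + 78*0.12 = 27.360 m^2.
Target A₂ = 0.161·120/0.49 = 39.429 sabins (V = 120 m³).
Additional absorption ΔA = 39.429 − 27.360 = 12.1 sabins.

12.1 sabins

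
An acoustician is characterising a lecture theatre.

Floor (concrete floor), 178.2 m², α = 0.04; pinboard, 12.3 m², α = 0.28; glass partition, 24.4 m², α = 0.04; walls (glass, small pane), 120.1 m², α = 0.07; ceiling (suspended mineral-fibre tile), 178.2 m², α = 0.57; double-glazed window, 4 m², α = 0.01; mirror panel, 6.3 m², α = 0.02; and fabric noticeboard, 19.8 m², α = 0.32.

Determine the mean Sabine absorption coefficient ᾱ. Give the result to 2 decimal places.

0.24

S = Σ Sᵢ = 178.2 + 12.3 + 24.4 + 120.1 + 178.2 + 4 + 6.3 + 19.8 = 543.3 m².
Weighted sum Σ Sα = 128.031.
ᾱ = A/S = 0.24.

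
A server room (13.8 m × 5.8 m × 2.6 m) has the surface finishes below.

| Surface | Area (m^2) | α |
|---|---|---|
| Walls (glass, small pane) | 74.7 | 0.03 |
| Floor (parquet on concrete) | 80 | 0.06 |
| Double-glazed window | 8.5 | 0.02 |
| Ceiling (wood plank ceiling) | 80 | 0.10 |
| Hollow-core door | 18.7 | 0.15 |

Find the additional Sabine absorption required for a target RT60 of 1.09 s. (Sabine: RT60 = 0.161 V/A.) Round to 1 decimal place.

12.7 sabins

Total absorption A₁ = 74.7*0.03 + 80*0.06 + 8.5*0.02 + 80*0.10 + 18.7*0.15
  = 2.241 + 4.800 + 0.170 + 8.000 + 2.805 = 18.016 m^2 sabins.
Target A₂ = 0.161·208.104/1.09 = 30.738 sabins (V = 208.104 m³).
Additional absorption ΔA = 30.738 − 18.016 = 12.7 sabins.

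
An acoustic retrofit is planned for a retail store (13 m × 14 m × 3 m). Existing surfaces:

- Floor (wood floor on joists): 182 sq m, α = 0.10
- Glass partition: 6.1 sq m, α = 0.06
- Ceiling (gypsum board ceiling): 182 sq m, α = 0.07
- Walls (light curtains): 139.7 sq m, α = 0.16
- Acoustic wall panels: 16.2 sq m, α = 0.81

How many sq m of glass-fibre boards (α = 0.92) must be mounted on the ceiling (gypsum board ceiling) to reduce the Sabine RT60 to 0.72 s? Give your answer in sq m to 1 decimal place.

Summing Sᵢαᵢ: 18.200 + 0.366 + 12.740 + 22.352 + 13.122 → A₁ = 66.780 sabins.
Required A₂ = 0.161·546/0.72 = 122.092 sabins.
Absorption to add: 122.092 − 66.780 = 55.312 sabins.
Net gain per sq m: Δα = 0.92 − 0.07 = 0.85.
Area = ΔA/Δα = 55.312/0.85 = 65.1 sq m.

65.1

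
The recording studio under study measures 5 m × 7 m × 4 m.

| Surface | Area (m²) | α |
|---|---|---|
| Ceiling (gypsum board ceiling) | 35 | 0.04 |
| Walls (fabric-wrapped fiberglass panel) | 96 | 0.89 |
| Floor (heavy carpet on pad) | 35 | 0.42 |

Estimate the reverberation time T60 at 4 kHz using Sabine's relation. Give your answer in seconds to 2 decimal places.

Summing Sᵢαᵢ: 1.400 + 85.440 + 14.700 → A = 101.540 sabins.
Room volume: 140 m³.
T = 0.161 V/A = 0.161·140/101.540 = 0.22 s.

0.22 s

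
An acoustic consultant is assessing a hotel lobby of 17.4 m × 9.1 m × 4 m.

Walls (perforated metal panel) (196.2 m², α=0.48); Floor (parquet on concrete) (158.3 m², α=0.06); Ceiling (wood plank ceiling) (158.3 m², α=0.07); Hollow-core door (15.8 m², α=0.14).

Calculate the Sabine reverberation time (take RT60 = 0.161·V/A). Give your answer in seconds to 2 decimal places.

0.87 seconds

Summing Sᵢαᵢ: 94.176 + 9.498 + 11.081 + 2.212 → A = 116.967 sabins.
Volume V = 17.4 × 9.1 × 4 = 633.36 m³.
T = 0.161 V/A = 0.161·633.36/116.967 = 0.87 s.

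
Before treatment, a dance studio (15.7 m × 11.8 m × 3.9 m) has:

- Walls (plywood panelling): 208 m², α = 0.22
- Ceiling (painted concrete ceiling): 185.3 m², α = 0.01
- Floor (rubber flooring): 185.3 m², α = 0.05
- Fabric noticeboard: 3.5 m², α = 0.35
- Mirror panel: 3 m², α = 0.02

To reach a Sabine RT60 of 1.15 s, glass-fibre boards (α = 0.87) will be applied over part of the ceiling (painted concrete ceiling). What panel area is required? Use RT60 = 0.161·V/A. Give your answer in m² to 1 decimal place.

Summing Sᵢαᵢ: 45.760 + 1.853 + 9.265 + 1.225 + 0.060 → A₁ = 58.163 sabins.
Required A₂ = 0.161·722.514/1.15 = 101.152 sabins.
Absorption to add: 101.152 − 58.163 = 42.989 sabins.
Each m² of panel replacing the ceiling (painted concrete ceiling) adds (0.87 − 0.01) = 0.86 sabins.
Area = ΔA/Δα = 42.989/0.86 = 50.0 m².

50.0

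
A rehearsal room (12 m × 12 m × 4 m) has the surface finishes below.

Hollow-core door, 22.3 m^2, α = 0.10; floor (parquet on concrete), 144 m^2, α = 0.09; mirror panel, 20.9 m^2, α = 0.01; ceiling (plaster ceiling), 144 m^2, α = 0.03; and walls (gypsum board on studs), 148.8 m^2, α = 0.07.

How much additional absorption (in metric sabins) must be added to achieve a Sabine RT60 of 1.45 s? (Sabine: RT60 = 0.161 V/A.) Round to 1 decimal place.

33.8 sabins

Total absorption A₁ = 22.3·0.10 + 144·0.09 + 20.9·0.01 + 144·0.03 + 148.8·0.07
  = 2.230 + 12.960 + 0.209 + 4.320 + 10.416 = 30.135 m^2 sabins.
V = 576 m³. Required absorption A₂ = 0.161 × 576 / 1.45 = 63.956 sabins.
Shortfall: 63.956 − 30.135 = 33.8 sabins.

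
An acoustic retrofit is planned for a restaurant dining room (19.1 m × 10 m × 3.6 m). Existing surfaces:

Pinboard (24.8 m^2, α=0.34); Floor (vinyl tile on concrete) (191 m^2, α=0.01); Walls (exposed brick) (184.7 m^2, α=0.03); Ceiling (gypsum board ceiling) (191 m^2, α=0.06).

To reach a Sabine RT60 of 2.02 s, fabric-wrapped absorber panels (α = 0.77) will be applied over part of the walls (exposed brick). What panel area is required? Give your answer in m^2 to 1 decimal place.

37.1

Equivalent absorption area: A₁ = 24.8×0.34 + 191×0.01 + 184.7×0.03 + 191×0.06 = 27.343 m^2.
V = 687.6 m³. Target absorption A₂ = 0.161 × 687.6 / 2.02 = 54.804 sabins.
Absorption to add: 54.804 − 27.343 = 27.461 sabins.
Each m^2 of panel replacing the walls (exposed brick) adds (0.77 − 0.03) = 0.74 sabins.
Panel area = 27.461 / 0.74 = 37.1 m^2.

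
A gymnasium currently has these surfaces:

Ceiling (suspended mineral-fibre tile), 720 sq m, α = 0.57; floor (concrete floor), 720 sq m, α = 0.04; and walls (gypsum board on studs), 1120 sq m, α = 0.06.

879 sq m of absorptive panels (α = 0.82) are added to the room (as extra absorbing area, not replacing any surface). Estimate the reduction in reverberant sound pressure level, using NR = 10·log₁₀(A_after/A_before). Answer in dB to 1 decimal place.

Equivalent absorption area: A_before = 720*0.57 + 720*0.04 + 1120*0.06 = 506.400 sq m.
Added absorption = 879 × 0.82 = 720.780 sabins.
A_after = 506.400 + 720.780 = 1227.180 sabins.
NR = 10·log₁₀(1227.180/506.400) = 3.8 dB.

3.8 dB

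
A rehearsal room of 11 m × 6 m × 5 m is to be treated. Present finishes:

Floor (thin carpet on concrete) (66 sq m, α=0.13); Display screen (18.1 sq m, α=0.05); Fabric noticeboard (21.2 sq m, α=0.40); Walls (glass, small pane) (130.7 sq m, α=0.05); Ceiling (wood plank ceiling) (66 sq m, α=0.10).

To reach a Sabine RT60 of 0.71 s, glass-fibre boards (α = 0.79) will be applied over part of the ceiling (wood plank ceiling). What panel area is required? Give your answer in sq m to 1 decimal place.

63.4

A₁ = Σ Sᵢαᵢ = 66*0.13 + 18.1*0.05 + 21.2*0.40 + 130.7*0.05 + 66*0.10 = 31.100 sabins.
V = 330 m³. Target absorption A₂ = 0.161 × 330 / 0.71 = 74.831 sabins.
Absorption to add: 74.831 − 31.100 = 43.731 sabins.
Net gain per sq m: Δα = 0.79 − 0.10 = 0.69.
Panel area = 43.731 / 0.69 = 63.4 sq m.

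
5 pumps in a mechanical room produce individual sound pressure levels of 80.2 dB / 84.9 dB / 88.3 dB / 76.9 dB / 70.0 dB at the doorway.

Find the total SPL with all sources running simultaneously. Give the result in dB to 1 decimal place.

90.6 dB

Converting to relative power and adding: 10^(80.2/10) + 10^(84.9/10) + 10^(88.3/10) + 10^(76.9/10) + 10^(70.0/10) = 1.149e+09.
L_total = 10·log₁₀(1.149e+09) = 90.6 dB.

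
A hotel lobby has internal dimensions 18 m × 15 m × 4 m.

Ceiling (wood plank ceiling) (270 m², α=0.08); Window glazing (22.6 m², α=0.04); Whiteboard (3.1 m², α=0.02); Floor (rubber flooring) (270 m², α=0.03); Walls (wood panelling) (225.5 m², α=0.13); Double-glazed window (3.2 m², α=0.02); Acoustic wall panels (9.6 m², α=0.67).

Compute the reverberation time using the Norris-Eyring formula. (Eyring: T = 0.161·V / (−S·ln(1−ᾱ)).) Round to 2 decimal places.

Total surface area S = 270 + 22.6 + 3.1 + 270 + 225.5 + 3.2 + 9.6 = 804.0 m².
Σ(Sᵢαᵢ) = 270×0.08 + 22.6×0.04 + 3.1×0.02 + 270×0.03 + 225.5×0.13 + 3.2×0.02 + 9.6×0.67 = 66.477.
Mean coefficient ᾱ = A/S = 0.0827.
Eyring denominator: −S ln(1−ᾱ) = 69.402.
V = 18 × 15 × 4 = 1080 m³.
T = 0.161·V/[−S·ln(1−ᾱ)] = 0.161·1080/69.402 = 2.51 s.

2.51 s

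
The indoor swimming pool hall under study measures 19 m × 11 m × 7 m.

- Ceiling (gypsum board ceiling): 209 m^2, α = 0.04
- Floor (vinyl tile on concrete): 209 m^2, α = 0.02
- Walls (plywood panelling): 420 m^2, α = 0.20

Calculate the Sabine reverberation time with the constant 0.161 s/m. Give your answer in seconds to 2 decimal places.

A = Σ Sᵢαᵢ = 209×0.04 + 209×0.02 + 420×0.20 = 96.540 sabins.
Room volume: 1463 m³.
T = 0.161 V/A = 0.161·1463/96.540 = 2.44 s.

2.44 seconds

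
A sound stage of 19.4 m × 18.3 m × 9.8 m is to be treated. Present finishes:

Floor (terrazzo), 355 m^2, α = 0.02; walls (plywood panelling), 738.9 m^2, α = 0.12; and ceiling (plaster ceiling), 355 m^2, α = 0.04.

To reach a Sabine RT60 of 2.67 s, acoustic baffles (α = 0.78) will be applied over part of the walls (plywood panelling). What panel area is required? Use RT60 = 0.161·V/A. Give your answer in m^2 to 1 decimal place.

Equivalent absorption area: A₁ = 355×0.02 + 738.9×0.12 + 355×0.04 = 109.968 m^2.
V = 3479.196 m³. Target absorption A₂ = 0.161 × 3479.196 / 2.67 = 209.794 sabins.
Absorption to add: 209.794 − 109.968 = 99.826 sabins.
Net gain per m^2: Δα = 0.78 − 0.12 = 0.66.
Panel area = 99.826 / 0.66 = 151.3 m^2.

151.3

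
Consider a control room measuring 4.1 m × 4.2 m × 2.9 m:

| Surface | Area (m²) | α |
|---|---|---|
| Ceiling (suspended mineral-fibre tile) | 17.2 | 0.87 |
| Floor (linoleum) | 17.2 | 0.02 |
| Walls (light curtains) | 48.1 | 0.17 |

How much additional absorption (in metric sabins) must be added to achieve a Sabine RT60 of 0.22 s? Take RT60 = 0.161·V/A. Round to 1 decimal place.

13.1 sabins

Equivalent absorption area: A₁ = 17.2·0.87 + 17.2·0.02 + 48.1·0.17 = 23.485 m².
Target A₂ = 0.161·49.938/0.22 = 36.546 sabins (V = 49.938 m³).
ΔA = A₂ − A₁ = 36.546 − 23.485 = 13.1 sabins.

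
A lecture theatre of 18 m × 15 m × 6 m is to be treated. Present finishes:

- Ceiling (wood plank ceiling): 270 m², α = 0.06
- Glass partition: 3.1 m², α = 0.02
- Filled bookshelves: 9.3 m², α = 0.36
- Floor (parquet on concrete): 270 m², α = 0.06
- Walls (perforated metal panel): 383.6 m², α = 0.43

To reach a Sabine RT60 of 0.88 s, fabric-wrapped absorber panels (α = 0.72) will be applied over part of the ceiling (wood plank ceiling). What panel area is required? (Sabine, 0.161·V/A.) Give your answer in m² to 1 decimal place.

Total absorption A₁ = 270×0.06 + 3.1×0.02 + 9.3×0.36 + 270×0.06 + 383.6×0.43
  = 16.200 + 0.062 + 3.348 + 16.200 + 164.948 = 200.758 m² sabins.
Required A₂ = 0.161·1620/0.88 = 296.386 sabins.
Absorption to add: 296.386 − 200.758 = 95.628 sabins.
Net gain per m²: Δα = 0.72 − 0.06 = 0.66.
Area = ΔA/Δα = 95.628/0.66 = 144.9 m².

144.9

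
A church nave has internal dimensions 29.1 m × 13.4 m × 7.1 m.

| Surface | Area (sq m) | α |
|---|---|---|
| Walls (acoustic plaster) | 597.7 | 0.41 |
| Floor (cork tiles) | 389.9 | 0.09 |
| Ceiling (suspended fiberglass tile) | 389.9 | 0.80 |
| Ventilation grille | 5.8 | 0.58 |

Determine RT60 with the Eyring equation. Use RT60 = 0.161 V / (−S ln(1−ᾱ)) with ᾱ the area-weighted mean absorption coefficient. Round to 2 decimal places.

0.57 s

S = Σ Sᵢ = 1383.3 sq m.
Absorption A = 597.7×0.41 + 389.9×0.09 + 389.9×0.80 + 5.8×0.58 = 595.432 sabins.
Mean coefficient ᾱ = A/S = 0.4304.
−S·ln(1−ᾱ) = −1383.3 × ln(1 − 0.4304) = 778.550.
V = 29.1 × 13.4 × 7.1 = 2768.574 m³.
T = 0.161·V/[−S·ln(1−ᾱ)] = 0.161·2768.574/778.550 = 0.57 s.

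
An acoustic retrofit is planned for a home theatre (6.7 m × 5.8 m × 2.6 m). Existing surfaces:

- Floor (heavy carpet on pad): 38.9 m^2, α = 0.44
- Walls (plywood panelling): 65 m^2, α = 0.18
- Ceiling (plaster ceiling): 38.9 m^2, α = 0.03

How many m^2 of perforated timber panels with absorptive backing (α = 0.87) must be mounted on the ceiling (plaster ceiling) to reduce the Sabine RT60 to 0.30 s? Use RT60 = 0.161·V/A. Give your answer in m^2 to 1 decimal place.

28.9

Total absorption A₁ = 38.9*0.44 + 65*0.18 + 38.9*0.03
  = 17.116 + 11.700 + 1.167 = 29.983 m^2 sabins.
Required A₂ = 0.161·101.036/0.30 = 54.223 sabins.
ΔA needed = 54.223 − 29.983 = 24.240 sabins.
Net gain per m^2: Δα = 0.87 − 0.03 = 0.84.
Area = ΔA/Δα = 24.240/0.84 = 28.9 m^2.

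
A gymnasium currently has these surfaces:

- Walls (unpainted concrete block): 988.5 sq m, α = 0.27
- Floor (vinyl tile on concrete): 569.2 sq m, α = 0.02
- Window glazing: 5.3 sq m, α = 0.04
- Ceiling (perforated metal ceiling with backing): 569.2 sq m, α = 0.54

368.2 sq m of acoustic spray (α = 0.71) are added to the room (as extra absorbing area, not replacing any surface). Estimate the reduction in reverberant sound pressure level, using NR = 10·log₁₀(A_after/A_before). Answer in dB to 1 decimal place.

1.6 dB

Total absorption A_before = 988.5·0.27 + 569.2·0.02 + 5.3·0.04 + 569.2·0.54
  = 266.895 + 11.384 + 0.212 + 307.368 = 585.859 sq m sabins.
Added absorption = 368.2 × 0.71 = 261.422 sabins.
A_after = 585.859 + 261.422 = 847.281 sabins.
Reduction = 10 log₁₀(A_after/A_before) = 10 log₁₀(1.4462) = 1.6 dB.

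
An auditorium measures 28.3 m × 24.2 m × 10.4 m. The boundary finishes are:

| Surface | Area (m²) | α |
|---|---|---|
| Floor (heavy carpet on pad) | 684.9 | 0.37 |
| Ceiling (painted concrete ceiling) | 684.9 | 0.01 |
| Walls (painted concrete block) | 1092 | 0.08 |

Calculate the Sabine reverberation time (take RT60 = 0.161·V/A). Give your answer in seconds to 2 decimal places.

A = Σ Sᵢαᵢ = 684.9·0.37 + 684.9·0.01 + 1092·0.08 = 347.622 sabins.
Volume V = 28.3 × 24.2 × 10.4 = 7122.544 m³.
Sabine: RT60 = 0.161 × 7122.544 / 347.622 = 3.30 s.

3.30 sec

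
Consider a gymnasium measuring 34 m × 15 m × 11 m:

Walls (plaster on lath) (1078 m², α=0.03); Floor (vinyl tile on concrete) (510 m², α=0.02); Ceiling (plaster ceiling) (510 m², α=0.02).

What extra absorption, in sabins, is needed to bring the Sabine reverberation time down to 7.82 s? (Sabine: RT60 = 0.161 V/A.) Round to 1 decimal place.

Equivalent absorption area: A₁ = 1078·0.03 + 510·0.02 + 510·0.02 = 52.740 m².
For T = 7.82 s, need A₂ = 0.161·V/T = 0.161·5610/7.82 = 115.500 sabins.
Shortfall: 115.500 − 52.740 = 62.8 sabins.

62.8 sabins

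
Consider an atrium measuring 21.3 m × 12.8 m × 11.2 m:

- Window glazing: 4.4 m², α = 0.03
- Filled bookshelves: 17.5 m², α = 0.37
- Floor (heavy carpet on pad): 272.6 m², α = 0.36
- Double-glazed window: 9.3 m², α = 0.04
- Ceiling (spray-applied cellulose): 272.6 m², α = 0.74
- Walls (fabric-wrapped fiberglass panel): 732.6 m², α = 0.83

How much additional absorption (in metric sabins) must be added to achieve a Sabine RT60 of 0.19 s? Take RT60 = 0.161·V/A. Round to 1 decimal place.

Total absorption A₁ = 4.4·0.03 + 17.5·0.37 + 272.6·0.36 + 9.3·0.04 + 272.6·0.74 + 732.6·0.83
  = 0.132 + 6.475 + 98.136 + 0.372 + 201.724 + 608.058 = 914.897 m² sabins.
V = 3053.568 m³. Required absorption A₂ = 0.161 × 3053.568 / 0.19 = 2587.497 sabins.
ΔA = A₂ − A₁ = 2587.497 − 914.897 = 1672.6 sabins.

1672.6 sabins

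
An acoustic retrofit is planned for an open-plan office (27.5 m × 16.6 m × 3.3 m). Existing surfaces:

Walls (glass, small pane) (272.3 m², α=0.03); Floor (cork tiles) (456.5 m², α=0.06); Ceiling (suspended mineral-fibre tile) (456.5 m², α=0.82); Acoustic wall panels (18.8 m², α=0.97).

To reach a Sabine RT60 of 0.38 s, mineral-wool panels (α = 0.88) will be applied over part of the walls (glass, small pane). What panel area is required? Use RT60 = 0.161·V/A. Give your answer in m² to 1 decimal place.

247.2

Equivalent absorption area: A₁ = 272.3*0.03 + 456.5*0.06 + 456.5*0.82 + 18.8*0.97 = 428.125 m².
V = 1506.45 m³. Target absorption A₂ = 0.161 × 1506.45 / 0.38 = 638.259 sabins.
ΔA needed = 638.259 − 428.125 = 210.134 sabins.
Each m² of panel replacing the walls (glass, small pane) adds (0.88 − 0.03) = 0.85 sabins.
Panel area = 210.134 / 0.85 = 247.2 m².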